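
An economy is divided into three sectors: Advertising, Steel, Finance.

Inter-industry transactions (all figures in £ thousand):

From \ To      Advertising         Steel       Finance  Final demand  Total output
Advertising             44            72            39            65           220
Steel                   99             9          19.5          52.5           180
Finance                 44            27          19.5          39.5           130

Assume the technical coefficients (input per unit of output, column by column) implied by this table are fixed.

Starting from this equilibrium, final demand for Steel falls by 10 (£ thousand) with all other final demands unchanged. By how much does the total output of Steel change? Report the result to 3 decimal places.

Technical coefficients a_ij = z_ij / X_j:
  a_AA = 44/220 = 0.20, a_SA = 99/220 = 0.45, a_FA = 44/220 = 0.20
  a_AS = 72/180 = 0.40, a_SS = 9/180 = 0.05, a_FS = 27/180 = 0.15
  a_AF = 39/130 = 0.30, a_SF = 19.5/130 = 0.15, a_FF = 19.5/130 = 0.15
I − A =
  [   0.80    -0.40    -0.30]
  [  -0.45     0.95    -0.15]
  [  -0.20    -0.15     0.85]
Cofactors of I−A, C_ij = (−1)^(i+j)·(minor ij) (rows/columns in the sector order above):
  C_11 = (0.95)(0.85) − (-0.15)(-0.15) = 0.7850
  C_12 = −[(-0.45)(0.85) − (-0.15)(-0.20)] = 0.4125
  C_13 = (-0.45)(-0.15) − (0.95)(-0.20) = 0.2575
  C_21 = −[(-0.40)(0.85) − (-0.30)(-0.15)] = 0.3850
  C_22 = (0.80)(0.85) − (-0.30)(-0.20) = 0.6200
  C_23 = −[(0.80)(-0.15) − (-0.40)(-0.20)] = 0.2000
  C_31 = (-0.40)(-0.15) − (-0.30)(0.95) = 0.3450
  C_32 = −[(0.80)(-0.15) − (-0.30)(-0.45)] = 0.2550
  C_33 = (0.80)(0.95) − (-0.40)(-0.45) = 0.5800
det(I−A) = Σ_j (I−A)_1j·C_1j = (0.80)(0.7850) + (-0.40)(0.4125) + (-0.30)(0.2575) = 0.38575
adj(I−A) = Cᵀ =
  [ 0.7850   0.3850   0.3450]
  [ 0.4125   0.6200   0.2550]
  [ 0.2575   0.2000   0.5800]
(I − A)⁻¹ = adj(I−A) / det(I−A) ≈
  [   2.0350     0.9981     0.8944]
  [   1.0693     1.6073     0.6610]
  [   0.6675     0.5185     1.5036]
Δx = (I − A)⁻¹ Δd with Δd having -10 in the Steel component and 0 elsewhere.
So Δx_S = L_SS · (-10), where L_SS = adj(I−A)_SS / det(I−A) = 0.6200 / 0.38575.
Δx_S = 0.6200 × (-10) / 0.38575 = -6.20 / 0.38575 ≈ -16.073.

Δx_S = -16.073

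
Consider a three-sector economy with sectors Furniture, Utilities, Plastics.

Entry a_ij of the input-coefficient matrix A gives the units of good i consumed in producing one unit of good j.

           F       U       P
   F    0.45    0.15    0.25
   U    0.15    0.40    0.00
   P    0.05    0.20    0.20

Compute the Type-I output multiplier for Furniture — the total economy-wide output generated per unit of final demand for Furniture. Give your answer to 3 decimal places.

m_F = 2.857

I − A =
  [   0.55    -0.15    -0.25]
  [  -0.15     0.60     0.00]
  [  -0.05    -0.20     0.80]
Cofactors of I−A, C_ij = (−1)^(i+j)·(minor ij) (rows/columns in the sector order above):
  C_11 = (0.60)(0.80) − (0.00)(-0.20) = 0.4800
  C_12 = −[(-0.15)(0.80) − (0.00)(-0.05)] = 0.1200
  C_13 = (-0.15)(-0.20) − (0.60)(-0.05) = 0.0600
  C_21 = −[(-0.15)(0.80) − (-0.25)(-0.20)] = 0.1700
  C_22 = (0.55)(0.80) − (-0.25)(-0.05) = 0.4275
  C_23 = −[(0.55)(-0.20) − (-0.15)(-0.05)] = 0.1175
  C_31 = (-0.15)(0.00) − (-0.25)(0.60) = 0.1500
  C_32 = −[(0.55)(0.00) − (-0.25)(-0.15)] = 0.0375
  C_33 = (0.55)(0.60) − (-0.15)(-0.15) = 0.3075
det(I−A) = Σ_j (I−A)_1j·C_1j = (0.55)(0.4800) + (-0.15)(0.1200) + (-0.25)(0.0600) = 0.2310
adj(I−A) = Cᵀ =
  [ 0.4800   0.1700   0.1500]
  [ 0.1200   0.4275   0.0375]
  [ 0.0600   0.1175   0.3075]
(I − A)⁻¹ = adj(I−A) / det(I−A) ≈
  [   2.0779     0.7359     0.6494]
  [   0.5195     1.8506     0.1623]
  [   0.2597     0.5087     1.3312]
The output multiplier for sector j is the column-j sum of the Leontief inverse (I − A)⁻¹ = adj(I−A) / det(I−A).
Column F of adj(I−A): (0.4800, 0.1200, 0.0600); det(I−A) = 0.2310.
m_F = (0.4800 + 0.1200 + 0.0600) / 0.2310 = 0.66 / 0.2310 ≈ 2.857.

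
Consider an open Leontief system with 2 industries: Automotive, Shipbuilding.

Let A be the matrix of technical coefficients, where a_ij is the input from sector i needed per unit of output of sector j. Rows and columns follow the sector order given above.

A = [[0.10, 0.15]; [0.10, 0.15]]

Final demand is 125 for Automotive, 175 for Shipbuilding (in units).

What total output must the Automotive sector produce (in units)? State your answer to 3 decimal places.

x_1 = 176.667

I − A =
  [   0.90    -0.15]
  [  -0.10     0.85]
det(I−A) = (0.90)(0.85) − (-0.15)(-0.10) = 0.7500
adj(I−A) = [[0.85, 0.15], [0.10, 0.90]]
(I − A)⁻¹ = adj(I−A) / det(I−A) ≈
  [   1.1333     0.2000]
  [   0.1333     1.2000]
x = (I − A)⁻¹ d = adj(I−A)·d / det(I−A), with det(I−A) = 0.7500:
  x_1 = (0.85·125 + 0.15·175) / 0.7500 = 132.50 / 0.7500 ≈ 176.667
  x_2 = (0.10·125 + 0.90·175) / 0.7500 = 170.00 / 0.7500 ≈ 226.667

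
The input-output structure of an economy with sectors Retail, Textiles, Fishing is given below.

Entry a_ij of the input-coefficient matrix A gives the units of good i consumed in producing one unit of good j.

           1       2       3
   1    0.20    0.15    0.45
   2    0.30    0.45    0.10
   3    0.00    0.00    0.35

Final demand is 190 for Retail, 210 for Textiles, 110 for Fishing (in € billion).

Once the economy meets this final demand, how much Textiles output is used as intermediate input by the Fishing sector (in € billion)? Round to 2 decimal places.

z_23 = 16.92

I − A =
  [   0.80    -0.15    -0.45]
  [  -0.30     0.55    -0.10]
  [   0.00     0.00     0.65]
Cofactors of I−A, C_ij = (−1)^(i+j)·(minor ij) (rows/columns in the sector order above):
  C_11 = (0.55)(0.65) − (-0.10)(0.00) = 0.3575
  C_12 = −[(-0.30)(0.65) − (-0.10)(0.00)] = 0.1950
  C_13 = (-0.30)(0.00) − (0.55)(0.00) = 0.0000
  C_21 = −[(-0.15)(0.65) − (-0.45)(0.00)] = 0.0975
  C_22 = (0.80)(0.65) − (-0.45)(0.00) = 0.5200
  C_23 = −[(0.80)(0.00) − (-0.15)(0.00)] = 0.0000
  C_31 = (-0.15)(-0.10) − (-0.45)(0.55) = 0.2625
  C_32 = −[(0.80)(-0.10) − (-0.45)(-0.30)] = 0.2150
  C_33 = (0.80)(0.55) − (-0.15)(-0.30) = 0.3950
det(I−A) = Σ_j (I−A)_1j·C_1j = (0.80)(0.3575) + (-0.15)(0.1950) + (-0.45)(0.0000) = 0.25675
adj(I−A) = Cᵀ =
  [ 0.3575   0.0975   0.2625]
  [ 0.1950   0.5200   0.2150]
  [ 0.0000   0.0000   0.3950]
(I − A)⁻¹ = adj(I−A) / det(I−A) ≈
  [   1.3924     0.3797     1.0224]
  [   0.7595     2.0253     0.8374]
  [   0.0000     0.0000     1.5385]
First solve x = (I − A)⁻¹ d = adj(I−A)·d / det(I−A); in particular x_3 = (0.0000·190 + 0.0000·210 + 0.3950·110) / 0.25675 = 43.45 / 0.25675 ≈ 169.2308.
Intermediate flow from 2 to 3: z_23 = a_23 · x_3 = 0.10 × 43.45 / 0.25675 = 4.345 / 0.25675 ≈ 16.92.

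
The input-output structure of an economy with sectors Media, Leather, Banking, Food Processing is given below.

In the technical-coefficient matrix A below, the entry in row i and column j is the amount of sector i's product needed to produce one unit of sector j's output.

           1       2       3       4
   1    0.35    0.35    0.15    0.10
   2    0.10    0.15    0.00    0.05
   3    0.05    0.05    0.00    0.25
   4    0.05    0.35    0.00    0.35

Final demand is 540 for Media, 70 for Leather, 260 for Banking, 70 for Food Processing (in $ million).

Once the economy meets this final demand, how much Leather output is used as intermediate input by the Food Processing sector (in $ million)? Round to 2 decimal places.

I − A =
  [   0.65    -0.35    -0.15    -0.10]
  [  -0.10     0.85     0.00    -0.05]
  [  -0.05    -0.05     1.00    -0.25]
  [  -0.05    -0.35     0.00     0.65]
Compute the cofactors C_ij = (−1)^(i+j)·(3×3 minor ij) of I−A; the adjugate is their transpose:
adj(I−A) = Cᵀ =
  [ 0.535000   0.280500   0.080250   0.134750]
  [ 0.067500   0.410750   0.010125   0.045875]
  [ 0.049500   0.095250   0.316375   0.136625]
  [ 0.077500   0.242750   0.011625   0.510375]
det(I−A) = Σ_j (I−A)_1j·C_1j = (0.65)(0.535000) + (-0.35)(0.067500) + (-0.15)(0.049500) + (-0.10)(0.077500) = 0.30895
(I − A)⁻¹ = adj(I−A) / det(I−A) ≈
  [   1.7317     0.9079     0.2598     0.4362]
  [   0.2185     1.3295     0.0328     0.1485]
  [   0.1602     0.3083     1.0240     0.4422]
  [   0.2508     0.7857     0.0376     1.6520]
First solve x = (I − A)⁻¹ d = adj(I−A)·d / det(I−A); in particular x_4 = (0.077500·540 + 0.242750·70 + 0.011625·260 + 0.510375·70) / 0.30895 = 97.59125 / 0.30895 ≈ 315.8804.
Intermediate flow from 2 to 4: z_24 = a_24 · x_4 = 0.05 × 97.59125 / 0.30895 = 4.8795625 / 0.30895 ≈ 15.79.

z_24 = 15.79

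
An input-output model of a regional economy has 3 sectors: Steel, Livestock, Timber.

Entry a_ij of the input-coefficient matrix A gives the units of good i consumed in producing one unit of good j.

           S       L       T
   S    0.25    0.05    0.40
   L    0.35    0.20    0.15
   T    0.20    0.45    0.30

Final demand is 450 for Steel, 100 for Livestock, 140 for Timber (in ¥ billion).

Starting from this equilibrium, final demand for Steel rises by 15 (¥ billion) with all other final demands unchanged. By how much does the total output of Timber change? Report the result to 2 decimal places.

I − A =
  [   0.75    -0.05    -0.40]
  [  -0.35     0.80    -0.15]
  [  -0.20    -0.45     0.70]
Cofactors of I−A, C_ij = (−1)^(i+j)·(minor ij) (rows/columns in the sector order above):
  C_11 = (0.80)(0.70) − (-0.15)(-0.45) = 0.4925
  C_12 = −[(-0.35)(0.70) − (-0.15)(-0.20)] = 0.2750
  C_13 = (-0.35)(-0.45) − (0.80)(-0.20) = 0.3175
  C_21 = −[(-0.05)(0.70) − (-0.40)(-0.45)] = 0.2150
  C_22 = (0.75)(0.70) − (-0.40)(-0.20) = 0.4450
  C_23 = −[(0.75)(-0.45) − (-0.05)(-0.20)] = 0.3475
  C_31 = (-0.05)(-0.15) − (-0.40)(0.80) = 0.3275
  C_32 = −[(0.75)(-0.15) − (-0.40)(-0.35)] = 0.2525
  C_33 = (0.75)(0.80) − (-0.05)(-0.35) = 0.5825
det(I−A) = Σ_j (I−A)_1j·C_1j = (0.75)(0.4925) + (-0.05)(0.2750) + (-0.40)(0.3175) = 0.228625
adj(I−A) = Cᵀ =
  [ 0.4925   0.2150   0.3275]
  [ 0.2750   0.4450   0.2525]
  [ 0.3175   0.3475   0.5825]
(I − A)⁻¹ = adj(I−A) / det(I−A) ≈
  [   2.1542     0.9404     1.4325]
  [   1.2028     1.9464     1.1044]
  [   1.3887     1.5200     2.5478]
Δx = (I − A)⁻¹ Δd with Δd having +15 in the Steel component and 0 elsewhere.
So Δx_T = L_TS · (+15), where L_TS = adj(I−A)_TS / det(I−A) = 0.3175 / 0.228625.
Δx_T = 0.3175 × (+15) / 0.228625 = 4.7625 / 0.228625 ≈ 20.83.

Δx_T = 20.83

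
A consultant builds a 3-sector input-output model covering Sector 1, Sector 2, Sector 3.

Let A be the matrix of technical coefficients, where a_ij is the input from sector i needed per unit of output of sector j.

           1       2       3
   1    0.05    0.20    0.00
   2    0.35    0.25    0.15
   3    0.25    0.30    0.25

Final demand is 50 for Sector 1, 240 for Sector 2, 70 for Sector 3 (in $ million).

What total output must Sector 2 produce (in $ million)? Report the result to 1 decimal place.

I − A =
  [   0.95    -0.20     0.00]
  [  -0.35     0.75    -0.15]
  [  -0.25    -0.30     0.75]
Cofactors of I−A, C_ij = (−1)^(i+j)·(minor ij) (rows/columns in the sector order above):
  C_11 = (0.75)(0.75) − (-0.15)(-0.30) = 0.5175
  C_12 = −[(-0.35)(0.75) − (-0.15)(-0.25)] = 0.3000
  C_13 = (-0.35)(-0.30) − (0.75)(-0.25) = 0.2925
  C_21 = −[(-0.20)(0.75) − (0.00)(-0.30)] = 0.1500
  C_22 = (0.95)(0.75) − (0.00)(-0.25) = 0.7125
  C_23 = −[(0.95)(-0.30) − (-0.20)(-0.25)] = 0.3350
  C_31 = (-0.20)(-0.15) − (0.00)(0.75) = 0.0300
  C_32 = −[(0.95)(-0.15) − (0.00)(-0.35)] = 0.1425
  C_33 = (0.95)(0.75) − (-0.20)(-0.35) = 0.6425
det(I−A) = Σ_j (I−A)_1j·C_1j = (0.95)(0.5175) + (-0.20)(0.3000) + (0.00)(0.2925) = 0.431625
adj(I−A) = Cᵀ =
  [ 0.5175   0.1500   0.0300]
  [ 0.3000   0.7125   0.1425]
  [ 0.2925   0.3350   0.6425]
(I − A)⁻¹ = adj(I−A) / det(I−A) ≈
  [   1.1990     0.3475     0.0695]
  [   0.6950     1.6507     0.3301]
  [   0.6777     0.7761     1.4886]
x = (I − A)⁻¹ d = adj(I−A)·d / det(I−A), with det(I−A) = 0.431625:
  x_1 = (0.5175·50 + 0.1500·240 + 0.0300·70) / 0.431625 = 63.975 / 0.431625 ≈ 148.2
  x_2 = (0.3000·50 + 0.7125·240 + 0.1425·70) / 0.431625 = 195.975 / 0.431625 ≈ 454.0
  x_3 = (0.2925·50 + 0.3350·240 + 0.6425·70) / 0.431625 = 140.00 / 0.431625 ≈ 324.4

x_2 = 454.0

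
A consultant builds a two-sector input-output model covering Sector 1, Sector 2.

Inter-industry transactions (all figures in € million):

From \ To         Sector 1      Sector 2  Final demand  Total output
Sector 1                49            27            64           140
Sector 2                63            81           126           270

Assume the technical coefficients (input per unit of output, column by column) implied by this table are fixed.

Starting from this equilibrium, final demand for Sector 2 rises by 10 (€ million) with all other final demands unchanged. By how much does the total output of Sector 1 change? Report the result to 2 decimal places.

Technical coefficients a_ij = z_ij / X_j:
  a_11 = 49/140 = 0.35, a_21 = 63/140 = 0.45
  a_12 = 27/270 = 0.10, a_22 = 81/270 = 0.30
I − A =
  [   0.65    -0.10]
  [  -0.45     0.70]
det(I−A) = (0.65)(0.70) − (-0.10)(-0.45) = 0.4100
adj(I−A) = [[0.70, 0.10], [0.45, 0.65]]
(I − A)⁻¹ = adj(I−A) / det(I−A) ≈
  [   1.7073     0.2439]
  [   1.0976     1.5854]
Δx = (I − A)⁻¹ Δd with Δd having +10 in the Sector 2 component and 0 elsewhere.
So Δx_1 = L_12 · (+10), where L_12 = adj(I−A)_12 / det(I−A) = 0.10 / 0.4100.
Δx_1 = 0.10 × (+10) / 0.4100 = 1.00 / 0.4100 ≈ 2.44.

Δx_1 = 2.44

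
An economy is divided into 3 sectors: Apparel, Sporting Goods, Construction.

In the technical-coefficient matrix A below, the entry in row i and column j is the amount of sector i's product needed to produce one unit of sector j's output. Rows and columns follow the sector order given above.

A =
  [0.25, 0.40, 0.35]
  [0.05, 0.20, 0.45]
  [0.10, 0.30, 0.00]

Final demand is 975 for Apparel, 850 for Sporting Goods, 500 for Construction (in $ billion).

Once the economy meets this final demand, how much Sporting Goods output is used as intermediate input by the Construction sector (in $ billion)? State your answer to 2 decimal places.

I − A =
  [   0.75    -0.40    -0.35]
  [  -0.05     0.80    -0.45]
  [  -0.10    -0.30     1.00]
Cofactors of I−A, C_ij = (−1)^(i+j)·(minor ij) (rows/columns in the sector order above):
  C_11 = (0.80)(1.00) − (-0.45)(-0.30) = 0.6650
  C_12 = −[(-0.05)(1.00) − (-0.45)(-0.10)] = 0.0950
  C_13 = (-0.05)(-0.30) − (0.80)(-0.10) = 0.0950
  C_21 = −[(-0.40)(1.00) − (-0.35)(-0.30)] = 0.5050
  C_22 = (0.75)(1.00) − (-0.35)(-0.10) = 0.7150
  C_23 = −[(0.75)(-0.30) − (-0.40)(-0.10)] = 0.2650
  C_31 = (-0.40)(-0.45) − (-0.35)(0.80) = 0.4600
  C_32 = −[(0.75)(-0.45) − (-0.35)(-0.05)] = 0.3550
  C_33 = (0.75)(0.80) − (-0.40)(-0.05) = 0.5800
det(I−A) = Σ_j (I−A)_1j·C_1j = (0.75)(0.6650) + (-0.40)(0.0950) + (-0.35)(0.0950) = 0.4275
adj(I−A) = Cᵀ =
  [ 0.6650   0.5050   0.4600]
  [ 0.0950   0.7150   0.3550]
  [ 0.0950   0.2650   0.5800]
(I − A)⁻¹ = adj(I−A) / det(I−A) ≈
  [   1.5556     1.1813     1.0760]
  [   0.2222     1.6725     0.8304]
  [   0.2222     0.6199     1.3567]
First solve x = (I − A)⁻¹ d = adj(I−A)·d / det(I−A); in particular x_3 = (0.0950·975 + 0.2650·850 + 0.5800·500) / 0.4275 = 607.875 / 0.4275 ≈ 1421.9298.
Intermediate flow from 2 to 3: z_23 = a_23 · x_3 = 0.45 × 607.875 / 0.4275 = 273.54375 / 0.4275 ≈ 639.87.

z_23 = 639.87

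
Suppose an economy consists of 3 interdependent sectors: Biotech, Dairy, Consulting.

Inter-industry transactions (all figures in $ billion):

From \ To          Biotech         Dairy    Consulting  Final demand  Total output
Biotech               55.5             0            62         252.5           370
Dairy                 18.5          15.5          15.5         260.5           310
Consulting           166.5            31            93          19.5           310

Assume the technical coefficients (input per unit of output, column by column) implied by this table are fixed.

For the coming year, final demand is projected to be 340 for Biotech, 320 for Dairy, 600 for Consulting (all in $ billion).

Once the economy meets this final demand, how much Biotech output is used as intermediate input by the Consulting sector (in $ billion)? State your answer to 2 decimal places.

z_13 = 277.66

Technical coefficients a_ij = z_ij / X_j:
  a_11 = 55.5/370 = 0.15, a_21 = 18.5/370 = 0.05, a_31 = 166.5/370 = 0.45
  a_12 = 0/310 = 0.00, a_22 = 15.5/310 = 0.05, a_32 = 31/310 = 0.10
  a_13 = 62/310 = 0.20, a_23 = 15.5/310 = 0.05, a_33 = 93/310 = 0.30
I − A =
  [   0.85     0.00    -0.20]
  [  -0.05     0.95    -0.05]
  [  -0.45    -0.10     0.70]
Cofactors of I−A, C_ij = (−1)^(i+j)·(minor ij) (rows/columns in the sector order above):
  C_11 = (0.95)(0.70) − (-0.05)(-0.10) = 0.6600
  C_12 = −[(-0.05)(0.70) − (-0.05)(-0.45)] = 0.0575
  C_13 = (-0.05)(-0.10) − (0.95)(-0.45) = 0.4325
  C_21 = −[(0.00)(0.70) − (-0.20)(-0.10)] = 0.0200
  C_22 = (0.85)(0.70) − (-0.20)(-0.45) = 0.5050
  C_23 = −[(0.85)(-0.10) − (0.00)(-0.45)] = 0.0850
  C_31 = (0.00)(-0.05) − (-0.20)(0.95) = 0.1900
  C_32 = −[(0.85)(-0.05) − (-0.20)(-0.05)] = 0.0525
  C_33 = (0.85)(0.95) − (0.00)(-0.05) = 0.8075
det(I−A) = Σ_j (I−A)_1j·C_1j = (0.85)(0.6600) + (0.00)(0.0575) + (-0.20)(0.4325) = 0.4745
adj(I−A) = Cᵀ =
  [ 0.6600   0.0200   0.1900]
  [ 0.0575   0.5050   0.0525]
  [ 0.4325   0.0850   0.8075]
(I − A)⁻¹ = adj(I−A) / det(I−A) ≈
  [   1.3909     0.0421     0.4004]
  [   0.1212     1.0643     0.1106]
  [   0.9115     0.1791     1.7018]
First solve x = (I − A)⁻¹ d = adj(I−A)·d / det(I−A); in particular x_3 = (0.4325·340 + 0.0850·320 + 0.8075·600) / 0.4745 = 658.75 / 0.4745 ≈ 1388.3035.
Intermediate flow from 1 to 3: z_13 = a_13 · x_3 = 0.20 × 658.75 / 0.4745 = 131.75 / 0.4745 ≈ 277.66.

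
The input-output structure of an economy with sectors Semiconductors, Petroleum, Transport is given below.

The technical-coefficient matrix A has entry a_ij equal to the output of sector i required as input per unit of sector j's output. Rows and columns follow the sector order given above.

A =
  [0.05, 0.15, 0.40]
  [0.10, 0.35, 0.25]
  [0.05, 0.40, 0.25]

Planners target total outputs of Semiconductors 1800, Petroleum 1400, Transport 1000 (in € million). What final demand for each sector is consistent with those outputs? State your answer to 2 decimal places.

I − A =
  [   0.95    -0.15    -0.40]
  [  -0.10     0.65    -0.25]
  [  -0.05    -0.40     0.75]
d = (I − A) x:
  d_S = (+0.95)·1800 + (-0.15)·1400 + (-0.40)·1000 = 1100.00
  d_P = (-0.10)·1800 + (+0.65)·1400 + (-0.25)·1000 = 480.00
  d_T = (-0.05)·1800 + (-0.40)·1400 + (+0.75)·1000 = 100.00

d_S = 1100.00, d_P = 480.00, d_T = 100.00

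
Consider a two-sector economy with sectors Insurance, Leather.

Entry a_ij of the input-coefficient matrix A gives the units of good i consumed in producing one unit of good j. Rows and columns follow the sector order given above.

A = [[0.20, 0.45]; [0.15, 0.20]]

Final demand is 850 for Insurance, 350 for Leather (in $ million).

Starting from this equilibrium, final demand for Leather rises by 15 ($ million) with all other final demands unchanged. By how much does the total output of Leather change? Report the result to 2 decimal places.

I − A =
  [   0.80    -0.45]
  [  -0.15     0.80]
det(I−A) = (0.80)(0.80) − (-0.45)(-0.15) = 0.5725
adj(I−A) = [[0.80, 0.45], [0.15, 0.80]]
(I − A)⁻¹ = adj(I−A) / det(I−A) ≈
  [   1.3974     0.7860]
  [   0.2620     1.3974]
Δx = (I − A)⁻¹ Δd with Δd having +15 in the Leather component and 0 elsewhere.
So Δx_2 = L_22 · (+15), where L_22 = adj(I−A)_22 / det(I−A) = 0.80 / 0.5725.
Δx_2 = 0.80 × (+15) / 0.5725 = 12.00 / 0.5725 ≈ 20.96.

Δx_2 = 20.96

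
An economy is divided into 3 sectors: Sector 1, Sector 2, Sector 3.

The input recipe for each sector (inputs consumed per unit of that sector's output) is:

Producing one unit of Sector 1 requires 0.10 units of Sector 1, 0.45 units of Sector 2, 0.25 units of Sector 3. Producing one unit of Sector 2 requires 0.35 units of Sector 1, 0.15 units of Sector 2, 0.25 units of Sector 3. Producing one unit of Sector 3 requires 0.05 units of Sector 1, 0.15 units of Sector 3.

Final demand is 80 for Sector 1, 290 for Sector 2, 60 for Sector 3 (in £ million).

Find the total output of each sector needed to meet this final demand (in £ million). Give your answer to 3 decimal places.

x_1 = 300.425, x_2 = 500.225, x_3 = 306.073

I − A =
  [   0.90    -0.35    -0.05]
  [  -0.45     0.85     0.00]
  [  -0.25    -0.25     0.85]
Cofactors of I−A, C_ij = (−1)^(i+j)·(minor ij) (rows/columns in the sector order above):
  C_11 = (0.85)(0.85) − (0.00)(-0.25) = 0.7225
  C_12 = −[(-0.45)(0.85) − (0.00)(-0.25)] = 0.3825
  C_13 = (-0.45)(-0.25) − (0.85)(-0.25) = 0.3250
  C_21 = −[(-0.35)(0.85) − (-0.05)(-0.25)] = 0.3100
  C_22 = (0.90)(0.85) − (-0.05)(-0.25) = 0.7525
  C_23 = −[(0.90)(-0.25) − (-0.35)(-0.25)] = 0.3125
  C_31 = (-0.35)(0.00) − (-0.05)(0.85) = 0.0425
  C_32 = −[(0.90)(0.00) − (-0.05)(-0.45)] = 0.0225
  C_33 = (0.90)(0.85) − (-0.35)(-0.45) = 0.6075
det(I−A) = Σ_j (I−A)_1j·C_1j = (0.90)(0.7225) + (-0.35)(0.3825) + (-0.05)(0.3250) = 0.500125
adj(I−A) = Cᵀ =
  [ 0.7225   0.3100   0.0425]
  [ 0.3825   0.7525   0.0225]
  [ 0.3250   0.3125   0.6075]
(I − A)⁻¹ = adj(I−A) / det(I−A) ≈
  [   1.4446     0.6198     0.0850]
  [   0.7648     1.5046     0.0450]
  [   0.6498     0.6248     1.2147]
x = (I − A)⁻¹ d = adj(I−A)·d / det(I−A), with det(I−A) = 0.500125:
  x_1 = (0.7225·80 + 0.3100·290 + 0.0425·60) / 0.500125 = 150.25 / 0.500125 ≈ 300.425
  x_2 = (0.3825·80 + 0.7525·290 + 0.0225·60) / 0.500125 = 250.175 / 0.500125 ≈ 500.225
  x_3 = (0.3250·80 + 0.3125·290 + 0.6075·60) / 0.500125 = 153.075 / 0.500125 ≈ 306.073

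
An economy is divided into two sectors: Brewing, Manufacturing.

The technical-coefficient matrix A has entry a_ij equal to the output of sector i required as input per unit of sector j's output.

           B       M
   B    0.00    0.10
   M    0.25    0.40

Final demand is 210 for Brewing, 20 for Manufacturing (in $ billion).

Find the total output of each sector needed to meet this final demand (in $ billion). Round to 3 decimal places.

I − A =
  [   1.00    -0.10]
  [  -0.25     0.60]
det(I−A) = (1.00)(0.60) − (-0.10)(-0.25) = 0.5750
adj(I−A) = [[0.60, 0.10], [0.25, 1.00]]
(I − A)⁻¹ = adj(I−A) / det(I−A) ≈
  [   1.0435     0.1739]
  [   0.4348     1.7391]
x = (I − A)⁻¹ d = adj(I−A)·d / det(I−A), with det(I−A) = 0.5750:
  x_B = (0.60·210 + 0.10·20) / 0.5750 = 128.00 / 0.5750 ≈ 222.609
  x_M = (0.25·210 + 1.00·20) / 0.5750 = 72.50 / 0.5750 ≈ 126.087

x_B = 222.609, x_M = 126.087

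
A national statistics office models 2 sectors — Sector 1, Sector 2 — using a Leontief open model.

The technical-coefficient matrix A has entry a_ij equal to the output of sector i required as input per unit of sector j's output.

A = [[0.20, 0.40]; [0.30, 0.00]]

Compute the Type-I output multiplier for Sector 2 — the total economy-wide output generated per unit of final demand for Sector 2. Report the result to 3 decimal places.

m_2 = 1.765

I − A =
  [   0.80    -0.40]
  [  -0.30     1.00]
det(I−A) = (0.80)(1.00) − (-0.40)(-0.30) = 0.6800
adj(I−A) = [[1.00, 0.40], [0.30, 0.80]]
(I − A)⁻¹ = adj(I−A) / det(I−A) ≈
  [   1.4706     0.5882]
  [   0.4412     1.1765]
The output multiplier for sector j is the column-j sum of the Leontief inverse (I − A)⁻¹ = adj(I−A) / det(I−A).
Column 2 of adj(I−A): (0.40, 0.80); det(I−A) = 0.6800.
m_2 = (0.40 + 0.80) / 0.6800 = 1.20 / 0.6800 ≈ 1.765.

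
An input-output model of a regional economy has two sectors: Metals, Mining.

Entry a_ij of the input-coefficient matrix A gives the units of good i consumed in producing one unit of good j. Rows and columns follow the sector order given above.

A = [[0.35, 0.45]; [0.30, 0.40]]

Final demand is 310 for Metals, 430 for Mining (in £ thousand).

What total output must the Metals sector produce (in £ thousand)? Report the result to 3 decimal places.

I − A =
  [   0.65    -0.45]
  [  -0.30     0.60]
det(I−A) = (0.65)(0.60) − (-0.45)(-0.30) = 0.2550
adj(I−A) = [[0.60, 0.45], [0.30, 0.65]]
(I − A)⁻¹ = adj(I−A) / det(I−A) ≈
  [   2.3529     1.7647]
  [   1.1765     2.5490]
x = (I − A)⁻¹ d = adj(I−A)·d / det(I−A), with det(I−A) = 0.2550:
  x_1 = (0.60·310 + 0.45·430) / 0.2550 = 379.50 / 0.2550 ≈ 1488.235
  x_2 = (0.30·310 + 0.65·430) / 0.2550 = 372.50 / 0.2550 ≈ 1460.784

x_1 = 1488.235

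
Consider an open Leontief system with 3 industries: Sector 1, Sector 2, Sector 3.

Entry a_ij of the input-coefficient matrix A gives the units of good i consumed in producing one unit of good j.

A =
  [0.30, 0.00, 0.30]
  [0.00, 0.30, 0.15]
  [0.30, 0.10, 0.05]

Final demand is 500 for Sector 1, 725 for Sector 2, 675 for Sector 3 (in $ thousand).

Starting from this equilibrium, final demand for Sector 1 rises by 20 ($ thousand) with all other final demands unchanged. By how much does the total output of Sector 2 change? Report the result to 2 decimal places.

Δx_2 = 2.30

I − A =
  [   0.70     0.00    -0.30]
  [   0.00     0.70    -0.15]
  [  -0.30    -0.10     0.95]
Cofactors of I−A, C_ij = (−1)^(i+j)·(minor ij) (rows/columns in the sector order above):
  C_11 = (0.70)(0.95) − (-0.15)(-0.10) = 0.6500
  C_12 = −[(0.00)(0.95) − (-0.15)(-0.30)] = 0.0450
  C_13 = (0.00)(-0.10) − (0.70)(-0.30) = 0.2100
  C_21 = −[(0.00)(0.95) − (-0.30)(-0.10)] = 0.0300
  C_22 = (0.70)(0.95) − (-0.30)(-0.30) = 0.5750
  C_23 = −[(0.70)(-0.10) − (0.00)(-0.30)] = 0.0700
  C_31 = (0.00)(-0.15) − (-0.30)(0.70) = 0.2100
  C_32 = −[(0.70)(-0.15) − (-0.30)(0.00)] = 0.1050
  C_33 = (0.70)(0.70) − (0.00)(0.00) = 0.4900
det(I−A) = Σ_j (I−A)_1j·C_1j = (0.70)(0.6500) + (0.00)(0.0450) + (-0.30)(0.2100) = 0.3920
adj(I−A) = Cᵀ =
  [ 0.6500   0.0300   0.2100]
  [ 0.0450   0.5750   0.1050]
  [ 0.2100   0.0700   0.4900]
(I − A)⁻¹ = adj(I−A) / det(I−A) ≈
  [   1.6582     0.0765     0.5357]
  [   0.1148     1.4668     0.2679]
  [   0.5357     0.1786     1.2500]
Δx = (I − A)⁻¹ Δd with Δd having +20 in the Sector 1 component and 0 elsewhere.
So Δx_2 = L_21 · (+20), where L_21 = adj(I−A)_21 / det(I−A) = 0.0450 / 0.3920.
Δx_2 = 0.0450 × (+20) / 0.3920 = 0.90 / 0.3920 ≈ 2.30.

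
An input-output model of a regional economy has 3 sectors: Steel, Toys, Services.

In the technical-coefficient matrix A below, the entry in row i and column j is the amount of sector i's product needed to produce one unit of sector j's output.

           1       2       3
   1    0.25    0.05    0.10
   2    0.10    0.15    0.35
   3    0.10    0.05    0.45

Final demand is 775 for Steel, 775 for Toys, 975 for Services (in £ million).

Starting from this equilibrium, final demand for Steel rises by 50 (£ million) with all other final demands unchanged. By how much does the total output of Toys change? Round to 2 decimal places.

I − A =
  [   0.75    -0.05    -0.10]
  [  -0.10     0.85    -0.35]
  [  -0.10    -0.05     0.55]
Cofactors of I−A, C_ij = (−1)^(i+j)·(minor ij) (rows/columns in the sector order above):
  C_11 = (0.85)(0.55) − (-0.35)(-0.05) = 0.4500
  C_12 = −[(-0.10)(0.55) − (-0.35)(-0.10)] = 0.0900
  C_13 = (-0.10)(-0.05) − (0.85)(-0.10) = 0.0900
  C_21 = −[(-0.05)(0.55) − (-0.10)(-0.05)] = 0.0325
  C_22 = (0.75)(0.55) − (-0.10)(-0.10) = 0.4025
  C_23 = −[(0.75)(-0.05) − (-0.05)(-0.10)] = 0.0425
  C_31 = (-0.05)(-0.35) − (-0.10)(0.85) = 0.1025
  C_32 = −[(0.75)(-0.35) − (-0.10)(-0.10)] = 0.2725
  C_33 = (0.75)(0.85) − (-0.05)(-0.10) = 0.6325
det(I−A) = Σ_j (I−A)_1j·C_1j = (0.75)(0.4500) + (-0.05)(0.0900) + (-0.10)(0.0900) = 0.3240
adj(I−A) = Cᵀ =
  [ 0.4500   0.0325   0.1025]
  [ 0.0900   0.4025   0.2725]
  [ 0.0900   0.0425   0.6325]
(I − A)⁻¹ = adj(I−A) / det(I−A) ≈
  [   1.3889     0.1003     0.3164]
  [   0.2778     1.2423     0.8410]
  [   0.2778     0.1312     1.9522]
Δx = (I − A)⁻¹ Δd with Δd having +50 in the Steel component and 0 elsewhere.
So Δx_2 = L_21 · (+50), where L_21 = adj(I−A)_21 / det(I−A) = 0.0900 / 0.3240.
Δx_2 = 0.0900 × (+50) / 0.3240 = 4.50 / 0.3240 ≈ 13.89.

Δx_2 = 13.89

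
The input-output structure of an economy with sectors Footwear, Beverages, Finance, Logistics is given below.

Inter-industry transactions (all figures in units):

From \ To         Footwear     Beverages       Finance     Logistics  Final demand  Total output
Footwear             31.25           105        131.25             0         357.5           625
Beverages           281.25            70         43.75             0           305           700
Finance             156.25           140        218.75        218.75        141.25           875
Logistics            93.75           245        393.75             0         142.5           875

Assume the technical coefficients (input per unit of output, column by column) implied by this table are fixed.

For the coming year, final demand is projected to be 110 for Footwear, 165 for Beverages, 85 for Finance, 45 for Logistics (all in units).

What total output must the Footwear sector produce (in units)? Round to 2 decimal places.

Technical coefficients a_ij = z_ij / X_j:
  a_11 = 31.25/625 = 0.05, a_21 = 281.25/625 = 0.45, a_31 = 156.25/625 = 0.25, a_41 = 93.75/625 = 0.15
  a_12 = 105/700 = 0.15, a_22 = 70/700 = 0.10, a_32 = 140/700 = 0.20, a_42 = 245/700 = 0.35
  a_13 = 131.25/875 = 0.15, a_23 = 43.75/875 = 0.05, a_33 = 218.75/875 = 0.25, a_43 = 393.75/875 = 0.45
  a_14 = 0/875 = 0.00, a_24 = 0/875 = 0.00, a_34 = 218.75/875 = 0.25, a_44 = 0/875 = 0.00
I − A =
  [   0.95    -0.15    -0.15     0.00]
  [  -0.45     0.90    -0.05     0.00]
  [  -0.25    -0.20     0.75    -0.25]
  [  -0.15    -0.35    -0.45     1.00]
Compute the cofactors C_ij = (−1)^(i+j)·(3×3 minor ij) of I−A; the adjugate is their transpose:
adj(I−A) = Cᵀ =
  [ 0.559375   0.138750   0.142500   0.035625]
  [ 0.301250   0.562500   0.115000   0.028750]
  [ 0.388125   0.316250   0.787500   0.196875]
  [ 0.364000   0.360000   0.416000   0.532000]
det(I−A) = Σ_j (I−A)_1j·C_1j = (0.95)(0.559375) + (-0.15)(0.301250) + (-0.15)(0.388125) + (0.00)(0.364000) = 0.4280
(I − A)⁻¹ = adj(I−A) / det(I−A) ≈
  [   1.3070     0.3242     0.3329     0.0832]
  [   0.7039     1.3143     0.2687     0.0672]
  [   0.9068     0.7389     1.8400     0.4600]
  [   0.8505     0.8411     0.9720     1.2430]
x = (I − A)⁻¹ d = adj(I−A)·d / det(I−A), with det(I−A) = 0.4280:
  x_1 = (0.559375·110 + 0.138750·165 + 0.142500·85 + 0.035625·45) / 0.4280 = 98.140625 / 0.4280 ≈ 229.30
  x_2 = (0.301250·110 + 0.562500·165 + 0.115000·85 + 0.028750·45) / 0.4280 = 137.01875 / 0.4280 ≈ 320.14
  x_3 = (0.388125·110 + 0.316250·165 + 0.787500·85 + 0.196875·45) / 0.4280 = 170.671875 / 0.4280 ≈ 398.77
  x_4 = (0.364000·110 + 0.360000·165 + 0.416000·85 + 0.532000·45) / 0.4280 = 158.74 / 0.4280 ≈ 370.89

x_1 = 229.30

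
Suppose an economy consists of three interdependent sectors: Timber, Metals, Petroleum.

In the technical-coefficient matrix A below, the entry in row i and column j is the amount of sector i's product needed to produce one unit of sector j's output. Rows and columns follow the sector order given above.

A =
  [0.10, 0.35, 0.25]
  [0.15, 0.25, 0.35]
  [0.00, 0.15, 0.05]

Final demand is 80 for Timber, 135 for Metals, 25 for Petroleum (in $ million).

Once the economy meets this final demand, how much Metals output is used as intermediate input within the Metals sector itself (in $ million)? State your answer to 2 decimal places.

z_22 = 62.97

I − A =
  [   0.90    -0.35    -0.25]
  [  -0.15     0.75    -0.35]
  [   0.00    -0.15     0.95]
Cofactors of I−A, C_ij = (−1)^(i+j)·(minor ij) (rows/columns in the sector order above):
  C_11 = (0.75)(0.95) − (-0.35)(-0.15) = 0.6600
  C_12 = −[(-0.15)(0.95) − (-0.35)(0.00)] = 0.1425
  C_13 = (-0.15)(-0.15) − (0.75)(0.00) = 0.0225
  C_21 = −[(-0.35)(0.95) − (-0.25)(-0.15)] = 0.3700
  C_22 = (0.90)(0.95) − (-0.25)(0.00) = 0.8550
  C_23 = −[(0.90)(-0.15) − (-0.35)(0.00)] = 0.1350
  C_31 = (-0.35)(-0.35) − (-0.25)(0.75) = 0.3100
  C_32 = −[(0.90)(-0.35) − (-0.25)(-0.15)] = 0.3525
  C_33 = (0.90)(0.75) − (-0.35)(-0.15) = 0.6225
det(I−A) = Σ_j (I−A)_1j·C_1j = (0.90)(0.6600) + (-0.35)(0.1425) + (-0.25)(0.0225) = 0.5385
adj(I−A) = Cᵀ =
  [ 0.6600   0.3700   0.3100]
  [ 0.1425   0.8550   0.3525]
  [ 0.0225   0.1350   0.6225]
(I − A)⁻¹ = adj(I−A) / det(I−A) ≈
  [   1.2256     0.6871     0.5757]
  [   0.2646     1.5877     0.6546]
  [   0.0418     0.2507     1.1560]
First solve x = (I − A)⁻¹ d = adj(I−A)·d / det(I−A); in particular x_2 = (0.1425·80 + 0.8550·135 + 0.3525·25) / 0.5385 = 135.6375 / 0.5385 ≈ 251.8802.
Intermediate flow from 2 to 2: z_22 = a_22 · x_2 = 0.25 × 135.6375 / 0.5385 = 33.909375 / 0.5385 ≈ 62.97.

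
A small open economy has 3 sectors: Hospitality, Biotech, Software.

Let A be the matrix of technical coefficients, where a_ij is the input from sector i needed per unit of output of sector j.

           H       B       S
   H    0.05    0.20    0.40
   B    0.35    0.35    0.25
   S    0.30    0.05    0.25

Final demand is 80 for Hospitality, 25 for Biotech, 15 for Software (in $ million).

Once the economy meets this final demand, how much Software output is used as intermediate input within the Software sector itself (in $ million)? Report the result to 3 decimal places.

z_SS = 23.347

I − A =
  [   0.95    -0.20    -0.40]
  [  -0.35     0.65    -0.25]
  [  -0.30    -0.05     0.75]
Cofactors of I−A, C_ij = (−1)^(i+j)·(minor ij) (rows/columns in the sector order above):
  C_11 = (0.65)(0.75) − (-0.25)(-0.05) = 0.4750
  C_12 = −[(-0.35)(0.75) − (-0.25)(-0.30)] = 0.3375
  C_13 = (-0.35)(-0.05) − (0.65)(-0.30) = 0.2125
  C_21 = −[(-0.20)(0.75) − (-0.40)(-0.05)] = 0.1700
  C_22 = (0.95)(0.75) − (-0.40)(-0.30) = 0.5925
  C_23 = −[(0.95)(-0.05) − (-0.20)(-0.30)] = 0.1075
  C_31 = (-0.20)(-0.25) − (-0.40)(0.65) = 0.3100
  C_32 = −[(0.95)(-0.25) − (-0.40)(-0.35)] = 0.3775
  C_33 = (0.95)(0.65) − (-0.20)(-0.35) = 0.5475
det(I−A) = Σ_j (I−A)_1j·C_1j = (0.95)(0.4750) + (-0.20)(0.3375) + (-0.40)(0.2125) = 0.29875
adj(I−A) = Cᵀ =
  [ 0.4750   0.1700   0.3100]
  [ 0.3375   0.5925   0.3775]
  [ 0.2125   0.1075   0.5475]
(I − A)⁻¹ = adj(I−A) / det(I−A) ≈
  [   1.5900     0.5690     1.0377]
  [   1.1297     1.9833     1.2636]
  [   0.7113     0.3598     1.8326]
First solve x = (I − A)⁻¹ d = adj(I−A)·d / det(I−A); in particular x_S = (0.2125·80 + 0.1075·25 + 0.5475·15) / 0.29875 = 27.90 / 0.29875 ≈ 93.38912.
Intermediate flow from S to S: z_SS = a_SS · x_S = 0.25 × 27.90 / 0.29875 = 6.975 / 0.29875 ≈ 23.347.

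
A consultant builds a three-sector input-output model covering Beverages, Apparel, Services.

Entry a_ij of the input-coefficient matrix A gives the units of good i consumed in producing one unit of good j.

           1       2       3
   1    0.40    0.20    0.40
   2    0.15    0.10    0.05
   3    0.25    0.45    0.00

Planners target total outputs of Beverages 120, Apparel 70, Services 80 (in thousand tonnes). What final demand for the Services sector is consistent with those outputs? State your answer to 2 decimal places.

d_3 = 18.50

I − A =
  [   0.60    -0.20    -0.40]
  [  -0.15     0.90    -0.05]
  [  -0.25    -0.45     1.00]
d = (I − A) x:
  d_1 = (+0.60)·120 + (-0.20)·70 + (-0.40)·80 = 26.00
  d_2 = (-0.15)·120 + (+0.90)·70 + (-0.05)·80 = 41.00
  d_3 = (-0.25)·120 + (-0.45)·70 + (+1.00)·80 = 18.50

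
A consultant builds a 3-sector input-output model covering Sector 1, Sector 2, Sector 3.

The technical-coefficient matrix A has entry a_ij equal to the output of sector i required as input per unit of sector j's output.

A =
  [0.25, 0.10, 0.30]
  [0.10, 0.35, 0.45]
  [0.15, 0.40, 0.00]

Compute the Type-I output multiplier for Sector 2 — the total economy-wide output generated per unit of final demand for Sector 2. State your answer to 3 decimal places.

I − A =
  [   0.75    -0.10    -0.30]
  [  -0.10     0.65    -0.45]
  [  -0.15    -0.40     1.00]
Cofactors of I−A, C_ij = (−1)^(i+j)·(minor ij) (rows/columns in the sector order above):
  C_11 = (0.65)(1.00) − (-0.45)(-0.40) = 0.4700
  C_12 = −[(-0.10)(1.00) − (-0.45)(-0.15)] = 0.1675
  C_13 = (-0.10)(-0.40) − (0.65)(-0.15) = 0.1375
  C_21 = −[(-0.10)(1.00) − (-0.30)(-0.40)] = 0.2200
  C_22 = (0.75)(1.00) − (-0.30)(-0.15) = 0.7050
  C_23 = −[(0.75)(-0.40) − (-0.10)(-0.15)] = 0.3150
  C_31 = (-0.10)(-0.45) − (-0.30)(0.65) = 0.2400
  C_32 = −[(0.75)(-0.45) − (-0.30)(-0.10)] = 0.3675
  C_33 = (0.75)(0.65) − (-0.10)(-0.10) = 0.4775
det(I−A) = Σ_j (I−A)_1j·C_1j = (0.75)(0.4700) + (-0.10)(0.1675) + (-0.30)(0.1375) = 0.2945
adj(I−A) = Cᵀ =
  [ 0.4700   0.2200   0.2400]
  [ 0.1675   0.7050   0.3675]
  [ 0.1375   0.3150   0.4775]
(I − A)⁻¹ = adj(I−A) / det(I−A) ≈
  [   1.5959     0.7470     0.8149]
  [   0.5688     2.3939     1.2479]
  [   0.4669     1.0696     1.6214]
The output multiplier for sector j is the column-j sum of the Leontief inverse (I − A)⁻¹ = adj(I−A) / det(I−A).
Column 2 of adj(I−A): (0.2200, 0.7050, 0.3150); det(I−A) = 0.2945.
m_2 = (0.2200 + 0.7050 + 0.3150) / 0.2945 = 1.24 / 0.2945 ≈ 4.211.

m_2 = 4.211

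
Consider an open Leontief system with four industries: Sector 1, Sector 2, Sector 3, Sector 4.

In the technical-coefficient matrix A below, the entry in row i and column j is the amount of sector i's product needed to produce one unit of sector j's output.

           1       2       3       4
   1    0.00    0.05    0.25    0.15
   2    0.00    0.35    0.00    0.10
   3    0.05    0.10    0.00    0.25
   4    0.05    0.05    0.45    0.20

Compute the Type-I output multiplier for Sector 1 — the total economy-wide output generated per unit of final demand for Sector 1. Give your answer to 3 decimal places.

I − A =
  [   1.00    -0.05    -0.25    -0.15]
  [   0.00     0.65     0.00    -0.10]
  [  -0.05    -0.10     1.00    -0.25]
  [  -0.05    -0.05    -0.45     0.80]
Compute the cofactors C_ij = (−1)^(i+j)·(3×3 minor ij) of I−A; the adjugate is their transpose:
adj(I−A) = Cᵀ =
  [ 0.437375   0.071750   0.174875   0.145625]
  [ 0.007250   0.663500   0.046250   0.098750]
  [ 0.034375   0.094750   0.509875   0.177625]
  [ 0.047125   0.099250   0.300625   0.641875]
det(I−A) = Σ_j (I−A)_1j·C_1j = (1.00)(0.437375) + (-0.05)(0.007250) + (-0.25)(0.034375) + (-0.15)(0.047125) = 0.42135
(I − A)⁻¹ = adj(I−A) / det(I−A) ≈
  [   1.0380     0.1703     0.4150     0.3456]
  [   0.0172     1.5747     0.1098     0.2344]
  [   0.0816     0.2249     1.2101     0.4216]
  [   0.1118     0.2356     0.7135     1.5234]
The output multiplier for sector j is the column-j sum of the Leontief inverse (I − A)⁻¹ = adj(I−A) / det(I−A).
Column 1 of adj(I−A): (0.437375, 0.007250, 0.034375, 0.047125); det(I−A) = 0.42135.
m_1 = (0.437375 + 0.007250 + 0.034375 + 0.047125) / 0.42135 = 0.526125 / 0.42135 ≈ 1.249.

m_1 = 1.249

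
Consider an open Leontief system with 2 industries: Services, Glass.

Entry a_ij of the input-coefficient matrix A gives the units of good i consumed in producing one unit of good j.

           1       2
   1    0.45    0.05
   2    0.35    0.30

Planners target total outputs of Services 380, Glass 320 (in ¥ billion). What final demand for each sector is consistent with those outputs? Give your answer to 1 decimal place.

I − A =
  [   0.55    -0.05]
  [  -0.35     0.70]
d = (I − A) x:
  d_1 = (+0.55)·380 + (-0.05)·320 = 193.0
  d_2 = (-0.35)·380 + (+0.70)·320 = 91.0

d_1 = 193.0, d_2 = 91.0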